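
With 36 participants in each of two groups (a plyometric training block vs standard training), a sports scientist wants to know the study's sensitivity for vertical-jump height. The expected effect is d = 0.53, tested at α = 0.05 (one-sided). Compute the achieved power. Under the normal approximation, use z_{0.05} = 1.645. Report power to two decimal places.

For two equal groups, power = Φ(d·√(n/2) − z_{α}).
d·√(n/2) = 0.53 × √(36/2) = 0.53 × 4.243 = 2.249.
z_β = 2.249 − 1.645 = 0.604.
Power = Φ(0.604) = 0.727.

power ≈ 0.73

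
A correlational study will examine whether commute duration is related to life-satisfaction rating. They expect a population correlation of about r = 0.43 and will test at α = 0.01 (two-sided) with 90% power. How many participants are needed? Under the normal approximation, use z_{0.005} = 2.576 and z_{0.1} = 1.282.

n = 74

Fisher's z: C = ½·ln((1+r)/(1−r)) = ½·ln(2.5088) = 0.4599.
n = ((z_{α/2} + z_β)/C)² + 3.
(2.576 + 1.282) / 0.4599 = 3.858 / 0.4599 = 8.389.
n = 8.389² + 3 = 70.37 + 3 = 73.4.
Round up.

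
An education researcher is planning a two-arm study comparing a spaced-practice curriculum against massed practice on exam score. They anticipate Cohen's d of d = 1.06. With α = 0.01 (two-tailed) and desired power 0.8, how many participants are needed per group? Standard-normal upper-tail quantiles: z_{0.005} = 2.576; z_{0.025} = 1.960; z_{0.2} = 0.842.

For two independent groups with equal n: n = 2·((z_{α/2} + z_β) / d)².
z_{α/2} + z_β = 2.576 + 0.842 = 3.418.
n = 2 × (3.418 / 1.06)² = 2 × 3.225² = 2 × 10.40 = 20.8.
Round up to the next whole participant.

n = 21 per group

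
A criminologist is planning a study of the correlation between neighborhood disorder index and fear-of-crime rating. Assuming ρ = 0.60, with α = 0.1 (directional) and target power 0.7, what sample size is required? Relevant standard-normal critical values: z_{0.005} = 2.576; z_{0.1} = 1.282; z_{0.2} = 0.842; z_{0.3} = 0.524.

Fisher's z: C = ½·ln((1+r)/(1−r)) = ½·ln(4.0000) = 0.6931.
n = ((z_{α} + z_β)/C)² + 3.
(1.282 + 0.524) / 0.6931 = 1.806 / 0.6931 = 2.606.
n = 2.606² + 3 = 6.79 + 3 = 9.8.
Round up.

n = 10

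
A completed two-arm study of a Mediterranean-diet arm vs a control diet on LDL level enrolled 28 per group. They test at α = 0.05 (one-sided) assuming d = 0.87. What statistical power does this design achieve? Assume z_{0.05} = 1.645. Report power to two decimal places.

For two equal groups, power = Φ(d·√(n/2) − z_{α}).
d·√(n/2) = 0.87 × √(28/2) = 0.87 × 3.742 = 3.255.
z_β = 3.255 − 1.645 = 1.610.
Power = Φ(1.610) = 0.946.

power ≈ 0.95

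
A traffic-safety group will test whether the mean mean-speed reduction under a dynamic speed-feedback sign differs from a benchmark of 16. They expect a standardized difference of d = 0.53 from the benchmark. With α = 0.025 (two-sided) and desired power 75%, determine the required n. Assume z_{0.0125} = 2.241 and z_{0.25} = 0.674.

n = 31

For a one-sample test: n = ((z_{α/2} + z_β) / d)².
z_{α/2} + z_β = 2.241 + 0.674 = 2.915.
n = (2.915 / 0.53)² = 5.500² = 30.25.
Round up.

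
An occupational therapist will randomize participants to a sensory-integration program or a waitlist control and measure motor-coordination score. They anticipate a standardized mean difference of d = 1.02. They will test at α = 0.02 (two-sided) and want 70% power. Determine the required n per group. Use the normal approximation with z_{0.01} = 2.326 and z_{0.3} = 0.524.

For two independent groups with equal n: n = 2·((z_{α/2} + z_β) / d)².
z_{α/2} + z_β = 2.326 + 0.524 = 2.850.
n = 2 × (2.850 / 1.02)² = 2 × 2.794² = 2 × 7.81 = 15.6.
Round up to the next whole participant.

n = 16 per group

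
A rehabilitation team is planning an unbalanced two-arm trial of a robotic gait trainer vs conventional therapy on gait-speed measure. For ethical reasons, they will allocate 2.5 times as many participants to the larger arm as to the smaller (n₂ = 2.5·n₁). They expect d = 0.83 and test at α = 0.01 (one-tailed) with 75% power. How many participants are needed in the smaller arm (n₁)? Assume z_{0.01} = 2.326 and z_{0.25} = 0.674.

n₁ = 19

With allocation ratio k = n₂/n₁ = 2.5, Var(x̄₁−x̄₂) = σ²(1/n₁ + 1/(k·n₁)) = σ²·(k+1)/(k·n₁).
So n₁ = (1 + 1/k)·((z_{α} + z_β)/d)² = 1.400 × (3.000/0.83)².
n₁ = 1.400 × 13.06 = 18.3.
Round up: n₁ = 19, giving n₂ = ⌈2.5 × 19⌉ = ⌈47.5⌉ = 48.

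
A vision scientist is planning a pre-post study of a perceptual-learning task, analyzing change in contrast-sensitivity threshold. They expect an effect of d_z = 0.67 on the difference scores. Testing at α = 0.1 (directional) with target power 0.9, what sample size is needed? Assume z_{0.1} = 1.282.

n = 15 pairs

For a paired (one-sample on differences) test: n = ((z_{α} + z_β) / d)².
z_{α} + z_β = 1.282 + 1.282 = 2.564.
n = (2.564 / 0.67)² = 3.827² = 14.64.
Round up.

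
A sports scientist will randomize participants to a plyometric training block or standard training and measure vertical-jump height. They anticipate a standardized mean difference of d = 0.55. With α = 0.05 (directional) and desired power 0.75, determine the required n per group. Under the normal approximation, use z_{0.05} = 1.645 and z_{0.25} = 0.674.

n = 36 per group

For two independent groups with equal n: n = 2·((z_{α} + z_β) / d)².
z_{α} + z_β = 1.645 + 0.674 = 2.319.
n = 2 × (2.319 / 0.55)² = 2 × 4.216² = 2 × 17.78 = 35.6.
Round up to the next whole participant.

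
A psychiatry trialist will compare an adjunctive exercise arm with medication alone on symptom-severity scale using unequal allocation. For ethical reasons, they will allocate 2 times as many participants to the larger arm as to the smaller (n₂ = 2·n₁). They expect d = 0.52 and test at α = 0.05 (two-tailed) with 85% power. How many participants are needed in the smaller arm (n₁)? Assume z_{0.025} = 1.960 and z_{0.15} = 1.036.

n₁ = 50

With allocation ratio k = n₂/n₁ = 2, Var(x̄₁−x̄₂) = σ²(1/n₁ + 1/(k·n₁)) = σ²·(k+1)/(k·n₁).
So n₁ = (1 + 1/k)·((z_{α/2} + z_β)/d)² = 1.500 × (2.996/0.52)².
n₁ = 1.500 × 33.20 = 49.8.
Round up: n₁ = 50, giving n₂ = 2 × 50 = 100.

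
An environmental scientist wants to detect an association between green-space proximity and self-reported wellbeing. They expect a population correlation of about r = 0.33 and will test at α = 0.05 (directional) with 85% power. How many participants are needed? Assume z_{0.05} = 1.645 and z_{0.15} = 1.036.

n = 65

Fisher's z: C = ½·ln((1+r)/(1−r)) = ½·ln(1.9851) = 0.3428.
n = ((z_{α} + z_β)/C)² + 3.
(1.645 + 1.036) / 0.3428 = 2.681 / 0.3428 = 7.821.
n = 7.821² + 3 = 61.17 + 3 = 64.2.
Round up.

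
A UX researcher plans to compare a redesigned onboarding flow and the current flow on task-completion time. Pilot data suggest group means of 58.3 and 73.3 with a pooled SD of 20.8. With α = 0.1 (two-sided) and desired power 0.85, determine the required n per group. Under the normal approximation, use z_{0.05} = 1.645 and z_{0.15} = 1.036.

n = 28 per group

Cohen's d = |M₁ − M₂| / SD_pooled = |58.3 − 73.3| / 20.8 = 15.0 / 20.8 = 0.721.
For two independent groups with equal n: n = 2·((z_{α/2} + z_β) / d)².
z_{α/2} + z_β = 1.645 + 1.036 = 2.681.
n = 2 × (2.681 / 0.721)² = 2 × 3.718² = 2 × 13.83 = 27.7.
Round up to the next whole participant.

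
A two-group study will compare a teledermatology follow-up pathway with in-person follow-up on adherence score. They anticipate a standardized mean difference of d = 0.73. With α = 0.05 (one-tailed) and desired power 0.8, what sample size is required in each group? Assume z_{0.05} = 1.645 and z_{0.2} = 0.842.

n = 24 per group

For two independent groups with equal n: n = 2·((z_{α} + z_β) / d)².
z_{α} + z_β = 1.645 + 0.842 = 2.487.
n = 2 × (2.487 / 0.73)² = 2 × 3.407² = 2 × 11.61 = 23.2.
Round up to the next whole participant.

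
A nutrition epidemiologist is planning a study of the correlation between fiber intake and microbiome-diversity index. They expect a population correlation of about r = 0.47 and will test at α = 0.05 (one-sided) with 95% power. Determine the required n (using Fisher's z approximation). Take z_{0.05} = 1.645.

n = 45

Fisher's z: C = ½·ln((1+r)/(1−r)) = ½·ln(2.7736) = 0.5101.
n = ((z_{α} + z_β)/C)² + 3.
(1.645 + 1.645) / 0.5101 = 3.290 / 0.5101 = 6.450.
n = 6.450² + 3 = 41.60 + 3 = 44.6.
Round up.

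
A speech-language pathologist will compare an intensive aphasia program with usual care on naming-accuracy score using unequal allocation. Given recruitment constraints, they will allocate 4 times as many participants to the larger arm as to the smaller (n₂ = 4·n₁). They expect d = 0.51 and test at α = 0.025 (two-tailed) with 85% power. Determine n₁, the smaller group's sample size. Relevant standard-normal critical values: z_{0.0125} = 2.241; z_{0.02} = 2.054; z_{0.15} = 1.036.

With allocation ratio k = n₂/n₁ = 4, Var(x̄₁−x̄₂) = σ²(1/n₁ + 1/(k·n₁)) = σ²·(k+1)/(k·n₁).
So n₁ = (1 + 1/k)·((z_{α/2} + z_β)/d)² = 1.250 × (3.277/0.51)².
n₁ = 1.250 × 41.29 = 51.6.
Round up: n₁ = 52, giving n₂ = 4 × 52 = 208.

n₁ = 52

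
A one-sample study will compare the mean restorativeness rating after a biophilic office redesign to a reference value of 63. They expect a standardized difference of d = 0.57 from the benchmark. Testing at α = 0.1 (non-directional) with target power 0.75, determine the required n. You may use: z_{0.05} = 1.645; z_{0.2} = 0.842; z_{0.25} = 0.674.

For a one-sample test: n = ((z_{α/2} + z_β) / d)².
z_{α/2} + z_β = 1.645 + 0.674 = 2.319.
n = (2.319 / 0.57)² = 4.068² = 16.55.
Round up.

n = 17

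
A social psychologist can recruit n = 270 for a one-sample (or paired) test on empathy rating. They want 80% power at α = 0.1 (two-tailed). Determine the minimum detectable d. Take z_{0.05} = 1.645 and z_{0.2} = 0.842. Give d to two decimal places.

For a single sample (or paired design) of n = 270: d_min = (z_{α/2} + z_β)/√n.
z-sum = 1.645 + 0.842 = 2.487.
d_min = 2.487 / √270 = 2.487 / 16.432 = 0.151.

d_min ≈ 0.15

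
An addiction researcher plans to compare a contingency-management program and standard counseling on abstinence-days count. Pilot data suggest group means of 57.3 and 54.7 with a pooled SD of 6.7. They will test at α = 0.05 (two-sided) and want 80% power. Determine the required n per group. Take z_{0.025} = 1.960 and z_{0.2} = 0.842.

n = 105 per group

Cohen's d = |M₁ − M₂| / SD_pooled = |57.3 − 54.7| / 6.7 = 2.6 / 6.7 = 0.388.
For two independent groups with equal n: n = 2·((z_{α/2} + z_β) / d)².
z_{α/2} + z_β = 1.960 + 0.842 = 2.802.
n = 2 × (2.802 / 0.388)² = 2 × 7.222² = 2 × 52.15 = 104.3.
Round up to the next whole participant.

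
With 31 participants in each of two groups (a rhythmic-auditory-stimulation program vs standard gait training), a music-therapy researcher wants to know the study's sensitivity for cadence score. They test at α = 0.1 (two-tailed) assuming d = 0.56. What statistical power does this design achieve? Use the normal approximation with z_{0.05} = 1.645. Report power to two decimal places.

power ≈ 0.71

For two equal groups, power = Φ(d·√(n/2) − z_{α/2}).
d·√(n/2) = 0.56 × √(31/2) = 0.56 × 3.937 = 2.205.
z_β = 2.205 − 1.645 = 0.560.
Power = Φ(0.560) = 0.712.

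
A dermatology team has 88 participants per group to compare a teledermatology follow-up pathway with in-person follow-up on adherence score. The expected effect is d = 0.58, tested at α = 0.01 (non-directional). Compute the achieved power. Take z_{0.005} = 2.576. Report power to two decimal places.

power ≈ 0.90

For two equal groups, power = Φ(d·√(n/2) − z_{α/2}).
d·√(n/2) = 0.58 × √(88/2) = 0.58 × 6.633 = 3.847.
z_β = 3.847 − 2.576 = 1.271.
Power = Φ(1.271) = 0.898.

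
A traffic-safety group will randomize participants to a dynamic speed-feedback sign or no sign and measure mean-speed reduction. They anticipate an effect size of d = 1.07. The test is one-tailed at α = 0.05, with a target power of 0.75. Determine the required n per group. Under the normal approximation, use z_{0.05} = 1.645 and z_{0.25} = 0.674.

For two independent groups with equal n: n = 2·((z_{α} + z_β) / d)².
z_{α} + z_β = 1.645 + 0.674 = 2.319.
n = 2 × (2.319 / 1.07)² = 2 × 2.167² = 2 × 4.70 = 9.4.
Round up to the next whole participant.

n = 10 per group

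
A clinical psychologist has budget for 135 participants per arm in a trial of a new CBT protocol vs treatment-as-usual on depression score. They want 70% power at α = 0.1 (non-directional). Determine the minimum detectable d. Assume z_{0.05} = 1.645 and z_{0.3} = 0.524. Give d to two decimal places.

d_min ≈ 0.26

For two independent groups of n = 135 each: d_min = (z_{α/2} + z_β)·√(2/n).
z-sum = 1.645 + 0.524 = 2.169.
d_min = 2.169 × √(2/135) = 2.169 × 0.1217 = 0.264.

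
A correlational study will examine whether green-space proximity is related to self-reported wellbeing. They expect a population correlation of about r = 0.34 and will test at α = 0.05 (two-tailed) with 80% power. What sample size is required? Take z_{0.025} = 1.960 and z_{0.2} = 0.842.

Fisher's z: C = ½·ln((1+r)/(1−r)) = ½·ln(2.0303) = 0.3541.
n = ((z_{α/2} + z_β)/C)² + 3.
(1.960 + 0.842) / 0.3541 = 2.802 / 0.3541 = 7.913.
n = 7.913² + 3 = 62.62 + 3 = 65.6.
Round up.

n = 66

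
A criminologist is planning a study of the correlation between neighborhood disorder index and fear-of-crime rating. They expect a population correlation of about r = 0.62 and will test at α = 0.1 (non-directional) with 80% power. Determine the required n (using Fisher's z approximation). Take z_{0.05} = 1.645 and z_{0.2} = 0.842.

Fisher's z: C = ½·ln((1+r)/(1−r)) = ½·ln(4.2632) = 0.7250.
n = ((z_{α/2} + z_β)/C)² + 3.
(1.645 + 0.842) / 0.7250 = 2.487 / 0.7250 = 3.430.
n = 3.430² + 3 = 11.77 + 3 = 14.8.
Round up.

n = 15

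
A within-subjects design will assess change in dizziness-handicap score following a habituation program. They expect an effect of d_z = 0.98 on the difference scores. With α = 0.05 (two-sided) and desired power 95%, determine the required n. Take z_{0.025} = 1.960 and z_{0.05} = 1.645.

For a paired (one-sample on differences) test: n = ((z_{α/2} + z_β) / d)².
z_{α/2} + z_β = 1.960 + 1.645 = 3.605.
n = (3.605 / 0.98)² = 3.679² = 13.53.
Round up.

n = 14 pairs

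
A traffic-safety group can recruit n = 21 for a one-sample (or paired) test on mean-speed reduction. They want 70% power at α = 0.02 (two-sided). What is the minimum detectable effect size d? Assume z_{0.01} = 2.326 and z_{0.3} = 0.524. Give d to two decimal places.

For a single sample (or paired design) of n = 21: d_min = (z_{α/2} + z_β)/√n.
z-sum = 2.326 + 0.524 = 2.850.
d_min = 2.850 / √21 = 2.850 / 4.583 = 0.622.

d_min ≈ 0.62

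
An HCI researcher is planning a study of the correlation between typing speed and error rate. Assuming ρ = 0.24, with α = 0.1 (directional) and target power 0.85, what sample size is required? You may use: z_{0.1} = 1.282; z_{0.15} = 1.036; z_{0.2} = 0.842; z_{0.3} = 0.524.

Fisher's z: C = ½·ln((1+r)/(1−r)) = ½·ln(1.6316) = 0.2448.
n = ((z_{α} + z_β)/C)² + 3.
(1.282 + 1.036) / 0.2448 = 2.318 / 0.2448 = 9.469.
n = 9.469² + 3 = 89.66 + 3 = 92.7.
Round up.

n = 93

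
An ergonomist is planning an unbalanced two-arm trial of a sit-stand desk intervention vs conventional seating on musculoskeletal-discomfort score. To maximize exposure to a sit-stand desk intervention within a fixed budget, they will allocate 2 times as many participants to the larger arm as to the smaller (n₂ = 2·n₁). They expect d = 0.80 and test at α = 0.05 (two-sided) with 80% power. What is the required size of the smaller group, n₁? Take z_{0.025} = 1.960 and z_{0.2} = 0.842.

n₁ = 19

With allocation ratio k = n₂/n₁ = 2, Var(x̄₁−x̄₂) = σ²(1/n₁ + 1/(k·n₁)) = σ²·(k+1)/(k·n₁).
So n₁ = (1 + 1/k)·((z_{α/2} + z_β)/d)² = 1.500 × (2.802/0.80)².
n₁ = 1.500 × 12.27 = 18.4.
Round up: n₁ = 19, giving n₂ = 2 × 19 = 38.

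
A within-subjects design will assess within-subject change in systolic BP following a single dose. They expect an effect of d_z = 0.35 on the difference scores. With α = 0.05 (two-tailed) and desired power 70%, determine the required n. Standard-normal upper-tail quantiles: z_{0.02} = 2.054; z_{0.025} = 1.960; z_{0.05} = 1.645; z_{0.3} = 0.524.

For a paired (one-sample on differences) test: n = ((z_{α/2} + z_β) / d)².
z_{α/2} + z_β = 1.960 + 0.524 = 2.484.
n = (2.484 / 0.35)² = 7.097² = 50.37.
Round up.

n = 51 pairs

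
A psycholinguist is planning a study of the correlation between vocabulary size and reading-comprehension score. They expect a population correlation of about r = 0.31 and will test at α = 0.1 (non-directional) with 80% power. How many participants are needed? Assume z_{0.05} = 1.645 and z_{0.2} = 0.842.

Fisher's z: C = ½·ln((1+r)/(1−r)) = ½·ln(1.8986) = 0.3205.
n = ((z_{α/2} + z_β)/C)² + 3.
(1.645 + 0.842) / 0.3205 = 2.487 / 0.3205 = 7.760.
n = 7.760² + 3 = 60.21 + 3 = 63.2.
Round up.

n = 64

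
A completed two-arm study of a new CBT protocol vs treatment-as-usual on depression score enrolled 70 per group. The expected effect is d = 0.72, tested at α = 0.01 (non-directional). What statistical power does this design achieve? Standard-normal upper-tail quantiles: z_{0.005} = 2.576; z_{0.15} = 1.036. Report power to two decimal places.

For two equal groups, power = Φ(d·√(n/2) − z_{α/2}).
d·√(n/2) = 0.72 × √(70/2) = 0.72 × 5.916 = 4.260.
z_β = 4.260 − 2.576 = 1.684.
Power = Φ(1.684) = 0.954.

power ≈ 0.95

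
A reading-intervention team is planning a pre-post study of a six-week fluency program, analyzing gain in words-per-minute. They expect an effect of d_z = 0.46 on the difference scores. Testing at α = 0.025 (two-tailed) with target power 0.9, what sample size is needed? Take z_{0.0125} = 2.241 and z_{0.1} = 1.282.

n = 59 pairs

For a paired (one-sample on differences) test: n = ((z_{α/2} + z_β) / d)².
z_{α/2} + z_β = 2.241 + 1.282 = 3.523.
n = (3.523 / 0.46)² = 7.659² = 58.66.
Round up.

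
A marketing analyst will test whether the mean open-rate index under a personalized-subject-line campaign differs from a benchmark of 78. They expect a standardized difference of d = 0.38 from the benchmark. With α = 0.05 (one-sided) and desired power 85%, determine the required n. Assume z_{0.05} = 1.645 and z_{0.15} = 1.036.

For a one-sample test: n = ((z_{α} + z_β) / d)².
z_{α} + z_β = 1.645 + 1.036 = 2.681.
n = (2.681 / 0.38)² = 7.055² = 49.78.
Round up.

n = 50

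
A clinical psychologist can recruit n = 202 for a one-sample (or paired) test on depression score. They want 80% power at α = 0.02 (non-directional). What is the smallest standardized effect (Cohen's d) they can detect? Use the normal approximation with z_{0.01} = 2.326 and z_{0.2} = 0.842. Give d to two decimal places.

For a single sample (or paired design) of n = 202: d_min = (z_{α/2} + z_β)/√n.
z-sum = 2.326 + 0.842 = 3.168.
d_min = 3.168 / √202 = 3.168 / 14.213 = 0.223.

d_min ≈ 0.22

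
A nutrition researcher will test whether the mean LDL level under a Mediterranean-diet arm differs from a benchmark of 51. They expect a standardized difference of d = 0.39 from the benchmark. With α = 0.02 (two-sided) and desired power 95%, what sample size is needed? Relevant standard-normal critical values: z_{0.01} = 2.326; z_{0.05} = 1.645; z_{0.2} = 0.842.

For a one-sample test: n = ((z_{α/2} + z_β) / d)².
z_{α/2} + z_β = 2.326 + 1.645 = 3.971.
n = (3.971 / 0.39)² = 10.182² = 103.67.
Round up.

n = 104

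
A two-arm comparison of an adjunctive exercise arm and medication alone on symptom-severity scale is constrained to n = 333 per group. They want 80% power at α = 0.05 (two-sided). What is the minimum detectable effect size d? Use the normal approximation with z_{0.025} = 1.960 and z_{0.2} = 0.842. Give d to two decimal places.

d_min ≈ 0.22

For two independent groups of n = 333 each: d_min = (z_{α/2} + z_β)·√(2/n).
z-sum = 1.960 + 0.842 = 2.802.
d_min = 2.802 × √(2/333) = 2.802 × 0.0775 = 0.217.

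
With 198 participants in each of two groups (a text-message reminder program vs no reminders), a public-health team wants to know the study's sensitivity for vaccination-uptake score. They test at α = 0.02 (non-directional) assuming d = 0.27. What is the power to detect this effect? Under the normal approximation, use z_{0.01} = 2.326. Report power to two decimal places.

For two equal groups, power = Φ(d·√(n/2) − z_{α/2}).
d·√(n/2) = 0.27 × √(198/2) = 0.27 × 9.950 = 2.686.
z_β = 2.686 − 2.326 = 0.360.
Power = Φ(0.360) = 0.641.

power ≈ 0.64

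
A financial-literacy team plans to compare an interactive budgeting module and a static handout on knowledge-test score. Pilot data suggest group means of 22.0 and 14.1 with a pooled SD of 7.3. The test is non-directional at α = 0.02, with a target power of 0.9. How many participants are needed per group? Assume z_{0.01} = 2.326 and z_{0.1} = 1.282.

n = 23 per group

Cohen's d = |M₁ − M₂| / SD_pooled = |22.0 − 14.1| / 7.3 = 7.9 / 7.3 = 1.082.
For two independent groups with equal n: n = 2·((z_{α/2} + z_β) / d)².
z_{α/2} + z_β = 2.326 + 1.282 = 3.608.
n = 2 × (3.608 / 1.082)² = 2 × 3.335² = 2 × 11.12 = 22.2.
Round up to the next whole participant.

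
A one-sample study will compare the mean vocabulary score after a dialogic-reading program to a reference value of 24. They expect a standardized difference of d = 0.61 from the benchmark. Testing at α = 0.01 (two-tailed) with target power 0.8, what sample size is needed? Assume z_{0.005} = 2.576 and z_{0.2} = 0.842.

n = 32

For a one-sample test: n = ((z_{α/2} + z_β) / d)².
z_{α/2} + z_β = 2.576 + 0.842 = 3.418.
n = (3.418 / 0.61)² = 5.603² = 31.40.
Round up.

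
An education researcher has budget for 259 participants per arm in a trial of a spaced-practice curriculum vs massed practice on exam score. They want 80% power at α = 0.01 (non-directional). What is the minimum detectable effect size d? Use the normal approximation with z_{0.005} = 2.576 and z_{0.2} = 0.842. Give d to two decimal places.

d_min ≈ 0.30

For two independent groups of n = 259 each: d_min = (z_{α/2} + z_β)·√(2/n).
z-sum = 2.576 + 0.842 = 3.418.
d_min = 3.418 × √(2/259) = 3.418 × 0.0879 = 0.300.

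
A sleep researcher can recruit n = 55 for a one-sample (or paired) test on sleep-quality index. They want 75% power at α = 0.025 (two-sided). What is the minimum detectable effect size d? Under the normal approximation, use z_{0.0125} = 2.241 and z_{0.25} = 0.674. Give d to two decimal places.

d_min ≈ 0.39

For a single sample (or paired design) of n = 55: d_min = (z_{α/2} + z_β)/√n.
z-sum = 2.241 + 0.674 = 2.915.
d_min = 2.915 / √55 = 2.915 / 7.416 = 0.393.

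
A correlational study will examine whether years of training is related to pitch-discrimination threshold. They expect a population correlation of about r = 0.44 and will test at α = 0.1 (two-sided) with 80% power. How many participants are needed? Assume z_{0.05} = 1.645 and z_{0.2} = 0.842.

n = 31

Fisher's z: C = ½·ln((1+r)/(1−r)) = ½·ln(2.5714) = 0.4722.
n = ((z_{α/2} + z_β)/C)² + 3.
(1.645 + 0.842) / 0.4722 = 2.487 / 0.4722 = 5.267.
n = 5.267² + 3 = 27.74 + 3 = 30.7.
Round up.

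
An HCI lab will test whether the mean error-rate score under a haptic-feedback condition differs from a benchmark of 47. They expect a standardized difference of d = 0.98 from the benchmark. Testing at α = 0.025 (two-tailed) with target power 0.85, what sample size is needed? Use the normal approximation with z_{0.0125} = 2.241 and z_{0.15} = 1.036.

n = 12

For a one-sample test: n = ((z_{α/2} + z_β) / d)².
z_{α/2} + z_β = 2.241 + 1.036 = 3.277.
n = (3.277 / 0.98)² = 3.344² = 11.18.
Round up.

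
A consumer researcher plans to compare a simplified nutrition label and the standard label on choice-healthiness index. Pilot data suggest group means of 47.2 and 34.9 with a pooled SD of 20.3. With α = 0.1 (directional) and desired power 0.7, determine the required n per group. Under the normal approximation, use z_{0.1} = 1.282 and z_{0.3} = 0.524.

Cohen's d = |M₁ − M₂| / SD_pooled = |47.2 − 34.9| / 20.3 = 12.3 / 20.3 = 0.606.
For two independent groups with equal n: n = 2·((z_{α} + z_β) / d)².
z_{α} + z_β = 1.282 + 0.524 = 1.806.
n = 2 × (1.806 / 0.606)² = 2 × 2.980² = 2 × 8.88 = 17.8.
Round up to the next whole participant.

n = 18 per group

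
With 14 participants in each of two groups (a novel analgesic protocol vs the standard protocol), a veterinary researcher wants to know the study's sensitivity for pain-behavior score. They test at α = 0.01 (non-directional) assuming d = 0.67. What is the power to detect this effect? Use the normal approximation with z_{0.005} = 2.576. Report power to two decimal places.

For two equal groups, power = Φ(d·√(n/2) − z_{α/2}).
d·√(n/2) = 0.67 × √(14/2) = 0.67 × 2.646 = 1.773.
z_β = 1.773 − 2.576 = -0.803.
Power = Φ(-0.803) = 0.211.

power ≈ 0.21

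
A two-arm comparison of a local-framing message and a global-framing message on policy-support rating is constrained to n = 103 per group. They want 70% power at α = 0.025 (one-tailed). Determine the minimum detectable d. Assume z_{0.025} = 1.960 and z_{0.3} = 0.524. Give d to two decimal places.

d_min ≈ 0.35

For two independent groups of n = 103 each: d_min = (z_{α} + z_β)·√(2/n).
z-sum = 1.960 + 0.524 = 2.484.
d_min = 2.484 × √(2/103) = 2.484 × 0.1393 = 0.346.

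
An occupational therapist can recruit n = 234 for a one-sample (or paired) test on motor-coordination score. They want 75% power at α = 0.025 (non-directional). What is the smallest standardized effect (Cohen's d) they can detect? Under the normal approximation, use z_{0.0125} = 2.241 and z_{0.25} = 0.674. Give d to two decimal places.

For a single sample (or paired design) of n = 234: d_min = (z_{α/2} + z_β)/√n.
z-sum = 2.241 + 0.674 = 2.915.
d_min = 2.915 / √234 = 2.915 / 15.297 = 0.191.

d_min ≈ 0.19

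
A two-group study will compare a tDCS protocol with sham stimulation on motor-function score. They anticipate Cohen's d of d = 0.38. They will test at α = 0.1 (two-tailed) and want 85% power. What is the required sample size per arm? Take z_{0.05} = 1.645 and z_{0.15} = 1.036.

For two independent groups with equal n: n = 2·((z_{α/2} + z_β) / d)².
z_{α/2} + z_β = 1.645 + 1.036 = 2.681.
n = 2 × (2.681 / 0.38)² = 2 × 7.055² = 2 × 49.78 = 99.6.
Round up to the next whole participant.

n = 100 per group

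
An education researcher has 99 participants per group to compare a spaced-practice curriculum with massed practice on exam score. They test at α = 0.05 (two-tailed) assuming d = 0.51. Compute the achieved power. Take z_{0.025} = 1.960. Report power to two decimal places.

For two equal groups, power = Φ(d·√(n/2) − z_{α/2}).
d·√(n/2) = 0.51 × √(99/2) = 0.51 × 7.036 = 3.588.
z_β = 3.588 − 1.960 = 1.628.
Power = Φ(1.628) = 0.948.

power ≈ 0.95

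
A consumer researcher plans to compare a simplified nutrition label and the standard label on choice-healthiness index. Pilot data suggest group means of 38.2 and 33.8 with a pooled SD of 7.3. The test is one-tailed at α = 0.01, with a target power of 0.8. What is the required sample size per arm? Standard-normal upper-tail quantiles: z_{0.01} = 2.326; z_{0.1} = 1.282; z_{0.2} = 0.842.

n = 56 per group

Cohen's d = |M₁ − M₂| / SD_pooled = |38.2 − 33.8| / 7.3 = 4.4 / 7.3 = 0.603.
For two independent groups with equal n: n = 2·((z_{α} + z_β) / d)².
z_{α} + z_β = 2.326 + 0.842 = 3.168.
n = 2 × (3.168 / 0.603)² = 2 × 5.254² = 2 × 27.60 = 55.2.
Round up to the next whole participant.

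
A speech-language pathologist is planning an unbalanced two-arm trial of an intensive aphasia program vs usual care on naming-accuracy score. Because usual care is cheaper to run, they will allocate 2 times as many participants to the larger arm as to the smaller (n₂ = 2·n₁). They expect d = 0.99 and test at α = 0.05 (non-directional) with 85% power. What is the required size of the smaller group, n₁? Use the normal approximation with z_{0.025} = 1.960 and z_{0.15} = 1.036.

With allocation ratio k = n₂/n₁ = 2, Var(x̄₁−x̄₂) = σ²(1/n₁ + 1/(k·n₁)) = σ²·(k+1)/(k·n₁).
So n₁ = (1 + 1/k)·((z_{α/2} + z_β)/d)² = 1.500 × (2.996/0.99)².
n₁ = 1.500 × 9.16 = 13.7.
Round up: n₁ = 14, giving n₂ = 2 × 14 = 28.

n₁ = 14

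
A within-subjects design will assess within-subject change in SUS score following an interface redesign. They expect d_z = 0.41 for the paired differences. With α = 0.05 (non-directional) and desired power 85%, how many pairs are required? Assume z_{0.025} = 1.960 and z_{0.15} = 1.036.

n = 54 pairs

For a paired (one-sample on differences) test: n = ((z_{α/2} + z_β) / d)².
z_{α/2} + z_β = 1.960 + 1.036 = 2.996.
n = (2.996 / 0.41)² = 7.307² = 53.40.
Round up.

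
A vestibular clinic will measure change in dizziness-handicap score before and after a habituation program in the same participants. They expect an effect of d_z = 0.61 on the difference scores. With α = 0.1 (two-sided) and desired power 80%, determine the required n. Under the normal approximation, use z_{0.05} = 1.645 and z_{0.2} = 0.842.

For a paired (one-sample on differences) test: n = ((z_{α/2} + z_β) / d)².
z_{α/2} + z_β = 1.645 + 0.842 = 2.487.
n = (2.487 / 0.61)² = 4.077² = 16.62.
Round up.

n = 17 pairs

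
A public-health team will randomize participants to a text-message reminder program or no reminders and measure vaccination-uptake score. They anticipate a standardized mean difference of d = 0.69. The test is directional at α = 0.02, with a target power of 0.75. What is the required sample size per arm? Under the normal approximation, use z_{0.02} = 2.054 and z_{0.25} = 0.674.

For two independent groups with equal n: n = 2·((z_{α} + z_β) / d)².
z_{α} + z_β = 2.054 + 0.674 = 2.728.
n = 2 × (2.728 / 0.69)² = 2 × 3.954² = 2 × 15.63 = 31.3.
Round up to the next whole participant.

n = 32 per group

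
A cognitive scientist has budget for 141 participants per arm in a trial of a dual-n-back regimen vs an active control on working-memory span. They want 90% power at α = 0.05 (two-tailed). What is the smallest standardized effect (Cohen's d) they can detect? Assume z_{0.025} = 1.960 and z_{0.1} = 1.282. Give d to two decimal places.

For two independent groups of n = 141 each: d_min = (z_{α/2} + z_β)·√(2/n).
z-sum = 1.960 + 1.282 = 3.242.
d_min = 3.242 × √(2/141) = 3.242 × 0.1191 = 0.386.

d_min ≈ 0.39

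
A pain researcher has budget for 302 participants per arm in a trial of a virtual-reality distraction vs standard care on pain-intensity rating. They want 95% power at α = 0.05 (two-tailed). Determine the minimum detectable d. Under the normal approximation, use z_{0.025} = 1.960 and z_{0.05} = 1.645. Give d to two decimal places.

For two independent groups of n = 302 each: d_min = (z_{α/2} + z_β)·√(2/n).
z-sum = 1.960 + 1.645 = 3.605.
d_min = 3.605 × √(2/302) = 3.605 × 0.0814 = 0.293.

d_min ≈ 0.29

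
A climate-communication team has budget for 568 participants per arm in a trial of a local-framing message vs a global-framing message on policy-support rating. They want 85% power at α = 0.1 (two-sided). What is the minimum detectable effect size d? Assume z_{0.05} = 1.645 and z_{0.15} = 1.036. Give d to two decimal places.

For two independent groups of n = 568 each: d_min = (z_{α/2} + z_β)·√(2/n).
z-sum = 1.645 + 1.036 = 2.681.
d_min = 2.681 × √(2/568) = 2.681 × 0.0593 = 0.159.

d_min ≈ 0.16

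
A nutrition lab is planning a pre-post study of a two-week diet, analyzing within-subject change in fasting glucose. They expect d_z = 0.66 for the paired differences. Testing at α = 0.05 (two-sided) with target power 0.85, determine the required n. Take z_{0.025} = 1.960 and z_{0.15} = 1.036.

n = 21 pairs

For a paired (one-sample on differences) test: n = ((z_{α/2} + z_β) / d)².
z_{α/2} + z_β = 1.960 + 1.036 = 2.996.
n = (2.996 / 0.66)² = 4.539² = 20.61.
Round up.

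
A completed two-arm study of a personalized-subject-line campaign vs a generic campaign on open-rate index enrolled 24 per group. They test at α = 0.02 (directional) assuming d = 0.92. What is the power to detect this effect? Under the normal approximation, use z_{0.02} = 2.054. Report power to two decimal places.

power ≈ 0.87

For two equal groups, power = Φ(d·√(n/2) − z_{α}).
d·√(n/2) = 0.92 × √(24/2) = 0.92 × 3.464 = 3.187.
z_β = 3.187 − 2.054 = 1.133.
Power = Φ(1.133) = 0.871.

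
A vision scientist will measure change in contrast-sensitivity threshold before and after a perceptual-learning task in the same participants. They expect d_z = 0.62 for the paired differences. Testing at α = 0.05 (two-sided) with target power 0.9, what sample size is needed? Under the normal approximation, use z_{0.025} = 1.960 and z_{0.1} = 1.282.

For a paired (one-sample on differences) test: n = ((z_{α/2} + z_β) / d)².
z_{α/2} + z_β = 1.960 + 1.282 = 3.242.
n = (3.242 / 0.62)² = 5.229² = 27.34.
Round up.

n = 28 pairs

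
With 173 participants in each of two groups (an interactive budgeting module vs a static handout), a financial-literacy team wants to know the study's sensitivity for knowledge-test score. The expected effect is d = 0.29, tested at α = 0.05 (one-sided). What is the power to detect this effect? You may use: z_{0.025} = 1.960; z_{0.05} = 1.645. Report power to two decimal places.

power ≈ 0.85

For two equal groups, power = Φ(d·√(n/2) − z_{α}).
d·√(n/2) = 0.29 × √(173/2) = 0.29 × 9.301 = 2.697.
z_β = 2.697 − 1.645 = 1.052.
Power = Φ(1.052) = 0.854.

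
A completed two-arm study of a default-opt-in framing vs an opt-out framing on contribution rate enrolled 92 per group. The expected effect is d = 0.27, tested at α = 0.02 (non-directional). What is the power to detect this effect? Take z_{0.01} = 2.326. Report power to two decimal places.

For two equal groups, power = Φ(d·√(n/2) − z_{α/2}).
d·√(n/2) = 0.27 × √(92/2) = 0.27 × 6.782 = 1.831.
z_β = 1.831 − 2.326 = -0.495.
Power = Φ(-0.495) = 0.310.

power ≈ 0.31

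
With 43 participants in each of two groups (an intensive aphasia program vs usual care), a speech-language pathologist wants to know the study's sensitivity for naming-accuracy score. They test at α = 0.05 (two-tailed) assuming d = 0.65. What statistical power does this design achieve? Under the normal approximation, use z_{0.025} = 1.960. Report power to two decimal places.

For two equal groups, power = Φ(d·√(n/2) − z_{α/2}).
d·√(n/2) = 0.65 × √(43/2) = 0.65 × 4.637 = 3.014.
z_β = 3.014 − 1.960 = 1.054.
Power = Φ(1.054) = 0.854.

power ≈ 0.85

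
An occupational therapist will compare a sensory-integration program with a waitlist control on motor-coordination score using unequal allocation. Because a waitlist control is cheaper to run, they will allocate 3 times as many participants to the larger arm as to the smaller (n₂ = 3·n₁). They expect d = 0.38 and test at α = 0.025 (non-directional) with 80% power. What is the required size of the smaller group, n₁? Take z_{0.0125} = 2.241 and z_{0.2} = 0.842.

With allocation ratio k = n₂/n₁ = 3, Var(x̄₁−x̄₂) = σ²(1/n₁ + 1/(k·n₁)) = σ²·(k+1)/(k·n₁).
So n₁ = (1 + 1/k)·((z_{α/2} + z_β)/d)² = 1.333 × (3.083/0.38)².
n₁ = 1.333 × 65.82 = 87.8.
Round up: n₁ = 88, giving n₂ = 3 × 88 = 264.

n₁ = 88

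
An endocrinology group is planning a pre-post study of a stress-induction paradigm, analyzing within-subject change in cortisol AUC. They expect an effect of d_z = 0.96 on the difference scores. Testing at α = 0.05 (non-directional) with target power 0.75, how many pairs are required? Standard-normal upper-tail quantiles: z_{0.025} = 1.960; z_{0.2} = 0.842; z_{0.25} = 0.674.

For a paired (one-sample on differences) test: n = ((z_{α/2} + z_β) / d)².
z_{α/2} + z_β = 1.960 + 0.674 = 2.634.
n = (2.634 / 0.96)² = 2.744² = 7.53.
Round up.

n = 8 pairs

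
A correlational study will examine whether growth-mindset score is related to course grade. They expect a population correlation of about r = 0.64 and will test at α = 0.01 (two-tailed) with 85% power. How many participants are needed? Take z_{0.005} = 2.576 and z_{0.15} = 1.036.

Fisher's z: C = ½·ln((1+r)/(1−r)) = ½·ln(4.5556) = 0.7582.
n = ((z_{α/2} + z_β)/C)² + 3.
(2.576 + 1.036) / 0.7582 = 3.612 / 0.7582 = 4.764.
n = 4.764² + 3 = 22.69 + 3 = 25.7.
Round up.

n = 26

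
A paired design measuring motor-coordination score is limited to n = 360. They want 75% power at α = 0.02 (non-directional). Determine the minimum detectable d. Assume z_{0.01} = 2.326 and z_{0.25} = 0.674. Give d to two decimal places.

For a single sample (or paired design) of n = 360: d_min = (z_{α/2} + z_β)/√n.
z-sum = 2.326 + 0.674 = 3.000.
d_min = 3.000 / √360 = 3.000 / 18.974 = 0.158.

d_min ≈ 0.16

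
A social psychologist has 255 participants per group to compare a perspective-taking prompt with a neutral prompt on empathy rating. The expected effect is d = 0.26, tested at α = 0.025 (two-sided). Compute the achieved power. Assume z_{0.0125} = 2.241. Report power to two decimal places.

power ≈ 0.76

For two equal groups, power = Φ(d·√(n/2) − z_{α/2}).
d·√(n/2) = 0.26 × √(255/2) = 0.26 × 11.292 = 2.936.
z_β = 2.936 − 2.241 = 0.695.
Power = Φ(0.695) = 0.756.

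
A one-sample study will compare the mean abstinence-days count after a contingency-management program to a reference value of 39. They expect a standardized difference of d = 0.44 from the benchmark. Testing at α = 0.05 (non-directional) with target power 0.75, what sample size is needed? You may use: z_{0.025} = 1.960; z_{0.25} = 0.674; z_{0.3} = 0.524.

n = 36

For a one-sample test: n = ((z_{α/2} + z_β) / d)².
z_{α/2} + z_β = 1.960 + 0.674 = 2.634.
n = (2.634 / 0.44)² = 5.986² = 35.84.
Round up.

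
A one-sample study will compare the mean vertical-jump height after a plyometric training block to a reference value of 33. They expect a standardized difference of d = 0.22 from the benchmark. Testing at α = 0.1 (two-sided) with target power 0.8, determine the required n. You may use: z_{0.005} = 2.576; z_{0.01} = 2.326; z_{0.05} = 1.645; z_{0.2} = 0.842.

For a one-sample test: n = ((z_{α/2} + z_β) / d)².
z_{α/2} + z_β = 1.645 + 0.842 = 2.487.
n = (2.487 / 0.22)² = 11.305² = 127.79.
Round up.

n = 128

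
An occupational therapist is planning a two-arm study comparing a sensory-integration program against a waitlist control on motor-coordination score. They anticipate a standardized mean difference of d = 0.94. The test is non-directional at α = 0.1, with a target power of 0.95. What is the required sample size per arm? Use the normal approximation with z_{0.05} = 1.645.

For two independent groups with equal n: n = 2·((z_{α/2} + z_β) / d)².
z_{α/2} + z_β = 1.645 + 1.645 = 3.290.
n = 2 × (3.290 / 0.94)² = 2 × 3.500² = 2 × 12.25 = 24.5.
Round up to the next whole participant.

n = 25 per group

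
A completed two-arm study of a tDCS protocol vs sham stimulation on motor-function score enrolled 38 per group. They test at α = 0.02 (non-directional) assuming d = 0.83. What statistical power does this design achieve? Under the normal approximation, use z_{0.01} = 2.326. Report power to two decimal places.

For two equal groups, power = Φ(d·√(n/2) − z_{α/2}).
d·√(n/2) = 0.83 × √(38/2) = 0.83 × 4.359 = 3.618.
z_β = 3.618 − 2.326 = 1.292.
Power = Φ(1.292) = 0.902.

power ≈ 0.90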